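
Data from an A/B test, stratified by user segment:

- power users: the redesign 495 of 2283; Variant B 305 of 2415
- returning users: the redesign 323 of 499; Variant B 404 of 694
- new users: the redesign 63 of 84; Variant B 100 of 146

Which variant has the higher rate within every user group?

Power users: the redesign 495/2283 = 21.7%, Variant B 305/2415 = 12.6% → the redesign
Returning users: the redesign 323/499 = 64.7%, Variant B 404/694 = 58.2% → the redesign
New users: the redesign 63/84 = 75.0%, Variant B 100/146 = 68.5% → the redesign
The redesign has the higher rate in all 3 groups.

the redesign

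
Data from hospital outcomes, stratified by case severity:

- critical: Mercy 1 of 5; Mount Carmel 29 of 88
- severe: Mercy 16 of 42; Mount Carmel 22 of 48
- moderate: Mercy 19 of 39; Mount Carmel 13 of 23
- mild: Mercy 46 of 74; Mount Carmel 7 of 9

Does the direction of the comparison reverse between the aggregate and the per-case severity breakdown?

Critical: Mercy 1/5 = 20.0%, Mount Carmel 29/88 = 33.0% → Mount Carmel
Severe: Mercy 16/42 = 38.1%, Mount Carmel 22/48 = 45.8% → Mount Carmel
Moderate: Mercy 19/39 = 48.7%, Mount Carmel 13/23 = 56.5% → Mount Carmel
Mild: Mercy 46/74 = 62.2%, Mount Carmel 7/9 = 77.8% → Mount Carmel
Overall: Mercy 82/160 = 51.2%, Mount Carmel 71/168 = 42.3% → Mercy
Mount Carmel wins each case group but Mercy wins overall — the comparison reverses. Mount Carmel's patients skew toward critical, which has a lower base rate.

Yes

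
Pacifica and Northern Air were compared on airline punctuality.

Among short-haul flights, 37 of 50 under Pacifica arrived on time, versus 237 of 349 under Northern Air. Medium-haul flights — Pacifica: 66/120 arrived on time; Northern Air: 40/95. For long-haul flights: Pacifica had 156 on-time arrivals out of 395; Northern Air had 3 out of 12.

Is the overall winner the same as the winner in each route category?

No

Short-haul: Pacifica 37/50 = 74.0%, Northern Air 237/349 = 67.9% → Pacifica
Medium-haul: Pacifica 66/120 = 55.0%, Northern Air 40/95 = 42.1% → Pacifica
Long-haul: Pacifica 156/395 = 39.5%, Northern Air 3/12 = 25.0% → Pacifica
Overall: Pacifica 259/565 = 45.8%, Northern Air 280/456 = 61.4% → Northern Air
Pacifica wins each route group but Northern Air wins overall — the comparison reverses. Pacifica's flights skew toward long-haul, which has a lower base rate.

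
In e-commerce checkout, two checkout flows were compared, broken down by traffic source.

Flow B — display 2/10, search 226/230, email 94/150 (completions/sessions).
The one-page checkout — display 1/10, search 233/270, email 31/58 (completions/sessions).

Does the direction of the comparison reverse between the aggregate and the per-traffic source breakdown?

No

Display: Flow B 2/10 = 20.0%, the one-page checkout 1/10 = 10.0% → Flow B
Search: Flow B 226/230 = 98.3%, the one-page checkout 233/270 = 86.3% → Flow B
Email: Flow B 94/150 = 62.7%, the one-page checkout 31/58 = 53.4% → Flow B
Overall: Flow B 322/390 = 82.6%, the one-page checkout 265/338 = 78.4% → Flow B
Flow B wins overall and in every traffic group — no reversal.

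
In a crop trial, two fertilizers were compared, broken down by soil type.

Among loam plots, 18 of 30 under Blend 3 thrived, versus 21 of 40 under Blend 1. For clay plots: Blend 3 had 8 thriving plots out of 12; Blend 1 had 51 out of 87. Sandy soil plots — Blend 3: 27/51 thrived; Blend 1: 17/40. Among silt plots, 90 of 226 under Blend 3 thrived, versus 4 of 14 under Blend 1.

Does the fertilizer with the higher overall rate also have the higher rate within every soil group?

No

Loam: Blend 3 18/30 = 60.0%, Blend 1 21/40 = 52.5% → Blend 3
Clay: Blend 3 8/12 = 66.7%, Blend 1 51/87 = 58.6% → Blend 3
Sandy soil: Blend 3 27/51 = 52.9%, Blend 1 17/40 = 42.5% → Blend 3
Silt: Blend 3 90/226 = 39.8%, Blend 1 4/14 = 28.6% → Blend 3
Overall: Blend 3 143/319 = 44.8%, Blend 1 93/181 = 51.4% → Blend 1
Blend 3 wins each soil group but Blend 1 wins overall — the comparison reverses. Blend 3's plots skew toward silt, which has a lower base rate.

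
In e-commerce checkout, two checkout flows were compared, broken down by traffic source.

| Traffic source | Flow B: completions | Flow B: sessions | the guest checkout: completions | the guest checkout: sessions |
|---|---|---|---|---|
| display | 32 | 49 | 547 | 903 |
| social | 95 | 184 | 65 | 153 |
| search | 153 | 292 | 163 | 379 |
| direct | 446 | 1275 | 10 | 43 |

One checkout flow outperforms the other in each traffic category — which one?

Display: Flow B 32/49 = 65.3%, the guest checkout 547/903 = 60.6% → Flow B
Social: Flow B 95/184 = 51.6%, the guest checkout 65/153 = 42.5% → Flow B
Search: Flow B 153/292 = 52.4%, the guest checkout 163/379 = 43.0% → Flow B
Direct: Flow B 446/1275 = 35.0%, the guest checkout 10/43 = 23.3% → Flow B
Flow B has the higher rate in all 4 groups.

Flow B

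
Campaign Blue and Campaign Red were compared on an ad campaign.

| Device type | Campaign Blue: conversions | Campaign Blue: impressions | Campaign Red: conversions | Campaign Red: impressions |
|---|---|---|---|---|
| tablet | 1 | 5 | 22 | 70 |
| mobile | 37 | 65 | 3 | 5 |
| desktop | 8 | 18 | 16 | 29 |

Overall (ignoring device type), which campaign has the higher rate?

Campaign Blue

Tablet: Campaign Blue 1/5 = 20.0%, Campaign Red 22/70 = 31.4% → Campaign Red
Mobile: Campaign Blue 37/65 = 56.9%, Campaign Red 3/5 = 60.0% → Campaign Red
Desktop: Campaign Blue 8/18 = 44.4%, Campaign Red 16/29 = 55.2% → Campaign Red
Overall: Campaign Blue 46/88 = 52.3%, Campaign Red 41/104 = 39.4% → Campaign Blue
(Campaign Red wins every device group but Campaign Blue wins overall — Campaign Red's impressions skew toward the low-rate tablet group.)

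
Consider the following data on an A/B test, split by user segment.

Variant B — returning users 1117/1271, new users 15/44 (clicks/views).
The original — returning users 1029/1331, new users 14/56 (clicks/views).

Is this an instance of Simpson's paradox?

Returning users: Variant B 1117/1271 = 87.9%, the original 1029/1331 = 77.3% → Variant B
New users: Variant B 15/44 = 34.1%, the original 14/56 = 25.0% → Variant B
Overall: Variant B 1132/1315 = 86.1%, the original 1043/1387 = 75.2% → Variant B
Variant B wins overall and in every user group — no reversal.

No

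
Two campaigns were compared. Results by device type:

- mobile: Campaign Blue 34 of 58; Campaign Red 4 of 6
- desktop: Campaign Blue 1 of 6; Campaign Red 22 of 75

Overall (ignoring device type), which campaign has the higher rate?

Campaign Blue

Mobile: Campaign Blue 34/58 = 58.6%, Campaign Red 4/6 = 66.7% → Campaign Red
Desktop: Campaign Blue 1/6 = 16.7%, Campaign Red 22/75 = 29.3% → Campaign Red
Overall: Campaign Blue 35/64 = 54.7%, Campaign Red 26/81 = 32.1% → Campaign Blue
(Campaign Red wins every device group but Campaign Blue wins overall — Campaign Red's impressions skew toward the low-rate desktop group.)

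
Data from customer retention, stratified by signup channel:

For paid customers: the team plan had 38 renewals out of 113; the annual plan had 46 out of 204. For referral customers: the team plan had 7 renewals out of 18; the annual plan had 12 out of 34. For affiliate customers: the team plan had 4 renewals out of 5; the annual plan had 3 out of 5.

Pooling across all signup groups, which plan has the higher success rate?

the team plan

Paid: the team plan 38/113 = 33.6%, the annual plan 46/204 = 22.5% → the team plan
Referral: the team plan 7/18 = 38.9%, the annual plan 12/34 = 35.3% → the team plan
Affiliate: the team plan 4/5 = 80.0%, the annual plan 3/5 = 60.0% → the team plan
Overall: the team plan 49/136 = 36.0%, the annual plan 61/243 = 25.1% → the team plan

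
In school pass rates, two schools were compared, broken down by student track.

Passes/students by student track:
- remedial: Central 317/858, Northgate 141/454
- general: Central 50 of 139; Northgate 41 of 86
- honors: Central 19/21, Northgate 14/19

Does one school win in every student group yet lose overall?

Remedial: Central 317/858 = 36.9%, Northgate 141/454 = 31.1% → Central
General: Central 50/139 = 36.0%, Northgate 41/86 = 47.7% → Northgate
Honors: Central 19/21 = 90.5%, Northgate 14/19 = 73.7% → Central
Overall: Central 386/1018 = 37.9%, Northgate 196/559 = 35.1% → Central
Neither sweeps: Central wins 2 of 3 groups, Northgate wins 1. Central wins overall but not every group — no Simpson reversal.

No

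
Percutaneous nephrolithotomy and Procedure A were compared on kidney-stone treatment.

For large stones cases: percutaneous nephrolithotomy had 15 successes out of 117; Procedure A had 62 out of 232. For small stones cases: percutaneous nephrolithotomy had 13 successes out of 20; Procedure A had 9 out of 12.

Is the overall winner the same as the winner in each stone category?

Yes

Large stones: percutaneous nephrolithotomy 15/117 = 12.8%, Procedure A 62/232 = 26.7% → Procedure A
Small stones: percutaneous nephrolithotomy 13/20 = 65.0%, Procedure A 9/12 = 75.0% → Procedure A
Overall: percutaneous nephrolithotomy 28/137 = 20.4%, Procedure A 71/244 = 29.1% → Procedure A
Procedure A wins overall and in every stone group — no reversal.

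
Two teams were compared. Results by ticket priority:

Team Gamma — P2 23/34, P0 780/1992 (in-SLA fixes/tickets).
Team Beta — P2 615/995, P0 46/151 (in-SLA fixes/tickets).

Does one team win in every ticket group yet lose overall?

Yes

P2: Team Gamma 23/34 = 67.6%, Team Beta 615/995 = 61.8% → Team Gamma
P0: Team Gamma 780/1992 = 39.2%, Team Beta 46/151 = 30.5% → Team Gamma
Overall: Team Gamma 803/2026 = 39.6%, Team Beta 661/1146 = 57.7% → Team Beta
Team Gamma wins each ticket group but Team Beta wins overall — the comparison reverses. Team Gamma's tickets skew toward P0, which has a lower base rate.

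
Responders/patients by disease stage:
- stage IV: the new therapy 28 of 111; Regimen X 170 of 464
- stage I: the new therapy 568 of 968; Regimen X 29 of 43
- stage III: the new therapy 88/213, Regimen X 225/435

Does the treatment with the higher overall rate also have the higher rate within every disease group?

No

Stage IV: the new therapy 28/111 = 25.2%, Regimen X 170/464 = 36.6% → Regimen X
Stage I: the new therapy 568/968 = 58.7%, Regimen X 29/43 = 67.4% → Regimen X
Stage III: the new therapy 88/213 = 41.3%, Regimen X 225/435 = 51.7% → Regimen X
Overall: the new therapy 684/1292 = 52.9%, Regimen X 424/942 = 45.0% → the new therapy
Regimen X wins each disease group but the new therapy wins overall — the comparison reverses. Regimen X's patients skew toward stage IV, which has a lower base rate.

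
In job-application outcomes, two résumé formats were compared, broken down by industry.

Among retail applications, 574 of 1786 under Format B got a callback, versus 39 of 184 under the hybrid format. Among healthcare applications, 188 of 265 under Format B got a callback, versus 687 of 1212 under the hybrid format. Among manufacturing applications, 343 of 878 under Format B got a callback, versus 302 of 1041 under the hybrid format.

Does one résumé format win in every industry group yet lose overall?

Retail: Format B 574/1786 = 32.1%, the hybrid format 39/184 = 21.2% → Format B
Healthcare: Format B 188/265 = 70.9%, the hybrid format 687/1212 = 56.7% → Format B
Manufacturing: Format B 343/878 = 39.1%, the hybrid format 302/1041 = 29.0% → Format B
Overall: Format B 1105/2929 = 37.7%, the hybrid format 1028/2437 = 42.2% → the hybrid format
Format B wins each industry group but the hybrid format wins overall — the comparison reverses. Format B's applications skew toward retail, which has a lower base rate.

Yes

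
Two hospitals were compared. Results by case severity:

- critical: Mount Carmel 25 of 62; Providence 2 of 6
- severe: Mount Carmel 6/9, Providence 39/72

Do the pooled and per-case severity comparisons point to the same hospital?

No

Critical: Mount Carmel 25/62 = 40.3%, Providence 2/6 = 33.3% → Mount Carmel
Severe: Mount Carmel 6/9 = 66.7%, Providence 39/72 = 54.2% → Mount Carmel
Overall: Mount Carmel 31/71 = 43.7%, Providence 41/78 = 52.6% → Providence
Mount Carmel wins each case group but Providence wins overall — the comparison reverses. Mount Carmel's patients skew toward critical, which has a lower base rate.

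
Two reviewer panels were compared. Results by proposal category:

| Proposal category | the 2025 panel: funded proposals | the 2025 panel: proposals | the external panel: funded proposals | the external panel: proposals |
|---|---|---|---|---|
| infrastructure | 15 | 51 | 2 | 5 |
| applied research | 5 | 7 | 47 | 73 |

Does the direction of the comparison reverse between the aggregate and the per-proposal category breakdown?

Infrastructure: the 2025 panel 15/51 = 29.4%, the external panel 2/5 = 40.0% → the external panel
Applied research: the 2025 panel 5/7 = 71.4%, the external panel 47/73 = 64.4% → the 2025 panel
Overall: the 2025 panel 20/58 = 34.5%, the external panel 49/78 = 62.8% → the external panel
Neither sweeps: the 2025 panel wins 1 of 2 groups, the external panel wins 1. The external panel wins overall but not every group — no Simpson reversal.

No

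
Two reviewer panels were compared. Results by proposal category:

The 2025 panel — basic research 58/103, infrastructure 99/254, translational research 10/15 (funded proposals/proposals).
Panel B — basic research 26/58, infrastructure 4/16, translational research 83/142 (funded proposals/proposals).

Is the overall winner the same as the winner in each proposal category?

Basic research: the 2025 panel 58/103 = 56.3%, Panel B 26/58 = 44.8% → the 2025 panel
Infrastructure: the 2025 panel 99/254 = 39.0%, Panel B 4/16 = 25.0% → the 2025 panel
Translational research: the 2025 panel 10/15 = 66.7%, Panel B 83/142 = 58.5% → the 2025 panel
Overall: the 2025 panel 167/372 = 44.9%, Panel B 113/216 = 52.3% → Panel B
The 2025 panel wins each proposal group but Panel B wins overall — the comparison reverses. The 2025 panel's proposals skew toward infrastructure, which has a lower base rate.

No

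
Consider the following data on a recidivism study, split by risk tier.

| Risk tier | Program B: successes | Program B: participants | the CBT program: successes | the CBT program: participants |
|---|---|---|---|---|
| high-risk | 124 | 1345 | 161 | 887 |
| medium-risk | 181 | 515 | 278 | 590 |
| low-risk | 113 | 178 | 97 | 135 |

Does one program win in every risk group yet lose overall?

High-risk: Program B 124/1345 = 9.2%, the CBT program 161/887 = 18.2% → the CBT program
Medium-risk: Program B 181/515 = 35.1%, the CBT program 278/590 = 47.1% → the CBT program
Low-risk: Program B 113/178 = 63.5%, the CBT program 97/135 = 71.9% → the CBT program
Overall: Program B 418/2038 = 20.5%, the CBT program 536/1612 = 33.3% → the CBT program
The CBT program wins overall and in every risk group — no reversal.

No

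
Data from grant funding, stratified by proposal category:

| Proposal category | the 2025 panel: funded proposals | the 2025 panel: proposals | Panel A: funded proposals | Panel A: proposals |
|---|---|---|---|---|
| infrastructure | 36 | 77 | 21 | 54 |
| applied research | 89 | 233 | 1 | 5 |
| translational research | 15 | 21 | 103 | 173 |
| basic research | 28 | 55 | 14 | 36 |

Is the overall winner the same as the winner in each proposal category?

Infrastructure: the 2025 panel 36/77 = 46.8%, Panel A 21/54 = 38.9% → the 2025 panel
Applied research: the 2025 panel 89/233 = 38.2%, Panel A 1/5 = 20.0% → the 2025 panel
Translational research: the 2025 panel 15/21 = 71.4%, Panel A 103/173 = 59.5% → the 2025 panel
Basic research: the 2025 panel 28/55 = 50.9%, Panel A 14/36 = 38.9% → the 2025 panel
Overall: the 2025 panel 168/386 = 43.5%, Panel A 139/268 = 51.9% → Panel A
The 2025 panel wins each proposal group but Panel A wins overall — the comparison reverses. The 2025 panel's proposals skew toward applied research, which has a lower base rate.

No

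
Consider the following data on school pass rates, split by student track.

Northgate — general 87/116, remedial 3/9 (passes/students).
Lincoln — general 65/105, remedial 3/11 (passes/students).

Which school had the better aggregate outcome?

General: Northgate 87/116 = 75.0%, Lincoln 65/105 = 61.9% → Northgate
Remedial: Northgate 3/9 = 33.3%, Lincoln 3/11 = 27.3% → Northgate
Overall: Northgate 90/125 = 72.0%, Lincoln 68/116 = 58.6% → Northgate

Northgate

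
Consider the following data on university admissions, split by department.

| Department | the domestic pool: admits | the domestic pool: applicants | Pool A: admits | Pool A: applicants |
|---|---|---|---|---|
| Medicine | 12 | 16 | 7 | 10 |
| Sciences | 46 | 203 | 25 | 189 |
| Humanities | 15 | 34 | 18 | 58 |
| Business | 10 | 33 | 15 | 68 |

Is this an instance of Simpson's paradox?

Medicine: the domestic pool 12/16 = 75.0%, Pool A 7/10 = 70.0% → the domestic pool
Sciences: the domestic pool 46/203 = 22.7%, Pool A 25/189 = 13.2% → the domestic pool
Humanities: the domestic pool 15/34 = 44.1%, Pool A 18/58 = 31.0% → the domestic pool
Business: the domestic pool 10/33 = 30.3%, Pool A 15/68 = 22.1% → the domestic pool
Overall: the domestic pool 83/286 = 29.0%, Pool A 65/325 = 20.0% → the domestic pool
The domestic pool wins overall and in every department group — no reversal.

No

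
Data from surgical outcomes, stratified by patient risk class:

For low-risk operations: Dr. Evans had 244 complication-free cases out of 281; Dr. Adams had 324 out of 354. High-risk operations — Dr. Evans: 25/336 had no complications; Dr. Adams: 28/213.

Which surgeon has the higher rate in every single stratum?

Dr. Adams

Low-risk: Dr. Evans 244/281 = 86.8%, Dr. Adams 324/354 = 91.5% → Dr. Adams
High-risk: Dr. Evans 25/336 = 7.4%, Dr. Adams 28/213 = 13.1% → Dr. Adams
Dr. Adams has the higher rate in both groups.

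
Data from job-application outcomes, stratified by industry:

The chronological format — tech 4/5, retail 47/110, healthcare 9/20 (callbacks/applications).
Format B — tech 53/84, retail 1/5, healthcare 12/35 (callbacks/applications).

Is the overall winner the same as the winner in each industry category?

No

Tech: the chronological format 4/5 = 80.0%, Format B 53/84 = 63.1% → the chronological format
Retail: the chronological format 47/110 = 42.7%, Format B 1/5 = 20.0% → the chronological format
Healthcare: the chronological format 9/20 = 45.0%, Format B 12/35 = 34.3% → the chronological format
Overall: the chronological format 60/135 = 44.4%, Format B 66/124 = 53.2% → Format B
The chronological format wins each industry group but Format B wins overall — the comparison reverses. The chronological format's applications skew toward retail, which has a lower base rate.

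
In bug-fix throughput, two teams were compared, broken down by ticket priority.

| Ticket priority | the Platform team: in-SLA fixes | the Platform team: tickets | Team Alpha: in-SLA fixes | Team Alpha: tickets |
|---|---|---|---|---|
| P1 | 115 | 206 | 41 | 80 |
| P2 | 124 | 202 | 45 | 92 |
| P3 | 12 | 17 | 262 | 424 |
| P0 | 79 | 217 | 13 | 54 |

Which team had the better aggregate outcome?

Team Alpha

P1: the Platform team 115/206 = 55.8%, Team Alpha 41/80 = 51.2% → the Platform team
P2: the Platform team 124/202 = 61.4%, Team Alpha 45/92 = 48.9% → the Platform team
P3: the Platform team 12/17 = 70.6%, Team Alpha 262/424 = 61.8% → the Platform team
P0: the Platform team 79/217 = 36.4%, Team Alpha 13/54 = 24.1% → the Platform team
Overall: the Platform team 330/642 = 51.4%, Team Alpha 361/650 = 55.5% → Team Alpha
(The Platform team wins every ticket group but Team Alpha wins overall — the Platform team's tickets skew toward the low-rate P0 group.)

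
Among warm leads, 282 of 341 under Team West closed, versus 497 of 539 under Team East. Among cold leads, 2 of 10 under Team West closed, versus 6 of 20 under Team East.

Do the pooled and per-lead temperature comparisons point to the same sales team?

Warm: Team West 282/341 = 82.7%, Team East 497/539 = 92.2% → Team East
Cold: Team West 2/10 = 20.0%, Team East 6/20 = 30.0% → Team East
Overall: Team West 284/351 = 80.9%, Team East 503/559 = 90.0% → Team East
Team East wins overall and in every lead group — no reversal.

Yes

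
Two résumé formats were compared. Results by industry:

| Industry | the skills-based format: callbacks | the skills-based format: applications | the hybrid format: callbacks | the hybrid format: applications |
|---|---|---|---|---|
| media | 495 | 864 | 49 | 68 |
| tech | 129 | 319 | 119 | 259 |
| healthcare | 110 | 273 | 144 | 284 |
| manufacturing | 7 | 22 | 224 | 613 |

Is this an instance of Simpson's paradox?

Media: the skills-based format 495/864 = 57.3%, the hybrid format 49/68 = 72.1% → the hybrid format
Tech: the skills-based format 129/319 = 40.4%, the hybrid format 119/259 = 45.9% → the hybrid format
Healthcare: the skills-based format 110/273 = 40.3%, the hybrid format 144/284 = 50.7% → the hybrid format
Manufacturing: the skills-based format 7/22 = 31.8%, the hybrid format 224/613 = 36.5% → the hybrid format
Overall: the skills-based format 741/1478 = 50.1%, the hybrid format 536/1224 = 43.8% → the skills-based format
The hybrid format wins each industry group but the skills-based format wins overall — the comparison reverses. The hybrid format's applications skew toward manufacturing, which has a lower base rate.

Yes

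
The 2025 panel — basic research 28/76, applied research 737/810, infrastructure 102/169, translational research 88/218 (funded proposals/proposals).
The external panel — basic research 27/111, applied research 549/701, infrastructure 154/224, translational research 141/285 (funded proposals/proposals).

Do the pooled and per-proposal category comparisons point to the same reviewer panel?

No

Basic research: the 2025 panel 28/76 = 36.8%, the external panel 27/111 = 24.3% → the 2025 panel
Applied research: the 2025 panel 737/810 = 91.0%, the external panel 549/701 = 78.3% → the 2025 panel
Infrastructure: the 2025 panel 102/169 = 60.4%, the external panel 154/224 = 68.8% → the external panel
Translational research: the 2025 panel 88/218 = 40.4%, the external panel 141/285 = 49.5% → the external panel
Overall: the 2025 panel 955/1273 = 75.0%, the external panel 871/1321 = 65.9% → the 2025 panel
Neither sweeps: the 2025 panel wins 2 of 4 groups, the external panel wins 2. The 2025 panel wins overall but not every group — no Simpson reversal.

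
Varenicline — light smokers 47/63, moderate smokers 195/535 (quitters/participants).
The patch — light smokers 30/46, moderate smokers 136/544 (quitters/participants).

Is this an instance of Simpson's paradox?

Light smokers: varenicline 47/63 = 74.6%, the patch 30/46 = 65.2% → varenicline
Moderate smokers: varenicline 195/535 = 36.4%, the patch 136/544 = 25.0% → varenicline
Overall: varenicline 242/598 = 40.5%, the patch 166/590 = 28.1% → varenicline
Varenicline wins overall and in every dependence group — no reversal.

No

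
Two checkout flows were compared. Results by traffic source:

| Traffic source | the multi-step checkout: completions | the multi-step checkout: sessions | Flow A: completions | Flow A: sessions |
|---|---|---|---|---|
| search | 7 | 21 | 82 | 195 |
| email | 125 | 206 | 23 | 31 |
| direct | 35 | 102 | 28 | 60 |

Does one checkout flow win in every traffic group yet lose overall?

Search: the multi-step checkout 7/21 = 33.3%, Flow A 82/195 = 42.1% → Flow A
Email: the multi-step checkout 125/206 = 60.7%, Flow A 23/31 = 74.2% → Flow A
Direct: the multi-step checkout 35/102 = 34.3%, Flow A 28/60 = 46.7% → Flow A
Overall: the multi-step checkout 167/329 = 50.8%, Flow A 133/286 = 46.5% → the multi-step checkout
Flow A wins each traffic group but the multi-step checkout wins overall — the comparison reverses. Flow A's sessions skew toward search, which has a lower base rate.

Yes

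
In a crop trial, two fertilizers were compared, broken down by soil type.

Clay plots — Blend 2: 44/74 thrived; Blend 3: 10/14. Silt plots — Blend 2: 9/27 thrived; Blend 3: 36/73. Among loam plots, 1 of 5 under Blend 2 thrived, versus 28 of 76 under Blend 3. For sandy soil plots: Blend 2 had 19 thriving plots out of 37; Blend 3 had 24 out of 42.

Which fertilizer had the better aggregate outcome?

Clay: Blend 2 44/74 = 59.5%, Blend 3 10/14 = 71.4% → Blend 3
Silt: Blend 2 9/27 = 33.3%, Blend 3 36/73 = 49.3% → Blend 3
Loam: Blend 2 1/5 = 20.0%, Blend 3 28/76 = 36.8% → Blend 3
Sandy soil: Blend 2 19/37 = 51.4%, Blend 3 24/42 = 57.1% → Blend 3
Overall: Blend 2 73/143 = 51.0%, Blend 3 98/205 = 47.8% → Blend 2
(Blend 3 wins every soil group but Blend 2 wins overall — Blend 3's plots skew toward the low-rate loam group.)

Blend 2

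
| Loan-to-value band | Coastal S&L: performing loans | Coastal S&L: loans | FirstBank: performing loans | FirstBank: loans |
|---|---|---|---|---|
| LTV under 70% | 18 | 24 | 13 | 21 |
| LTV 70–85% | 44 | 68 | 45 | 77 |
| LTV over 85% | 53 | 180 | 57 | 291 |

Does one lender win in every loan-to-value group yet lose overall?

LTV under 70%: Coastal S&L 18/24 = 75.0%, FirstBank 13/21 = 61.9% → Coastal S&L
LTV 70–85%: Coastal S&L 44/68 = 64.7%, FirstBank 45/77 = 58.4% → Coastal S&L
LTV over 85%: Coastal S&L 53/180 = 29.4%, FirstBank 57/291 = 19.6% → Coastal S&L
Overall: Coastal S&L 115/272 = 42.3%, FirstBank 115/389 = 29.6% → Coastal S&L
Coastal S&L wins overall and in every loan-to-value group — no reversal.

No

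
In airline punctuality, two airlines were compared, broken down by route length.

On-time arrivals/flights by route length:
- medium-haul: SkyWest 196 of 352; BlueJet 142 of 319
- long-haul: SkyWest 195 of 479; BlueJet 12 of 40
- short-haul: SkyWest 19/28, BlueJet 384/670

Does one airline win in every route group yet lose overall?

Medium-haul: SkyWest 196/352 = 55.7%, BlueJet 142/319 = 44.5% → SkyWest
Long-haul: SkyWest 195/479 = 40.7%, BlueJet 12/40 = 30.0% → SkyWest
Short-haul: SkyWest 19/28 = 67.9%, BlueJet 384/670 = 57.3% → SkyWest
Overall: SkyWest 410/859 = 47.7%, BlueJet 538/1029 = 52.3% → BlueJet
SkyWest wins each route group but BlueJet wins overall — the comparison reverses. SkyWest's flights skew toward long-haul, which has a lower base rate.

Yes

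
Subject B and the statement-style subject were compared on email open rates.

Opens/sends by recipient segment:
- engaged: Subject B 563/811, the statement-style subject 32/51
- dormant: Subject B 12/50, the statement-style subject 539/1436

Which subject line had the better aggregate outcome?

Engaged: Subject B 563/811 = 69.4%, the statement-style subject 32/51 = 62.7% → Subject B
Dormant: Subject B 12/50 = 24.0%, the statement-style subject 539/1436 = 37.5% → the statement-style subject
Overall: Subject B 575/861 = 66.8%, the statement-style subject 571/1487 = 38.4% → Subject B
(Neither sweeps every recipient group, but Subject B has the higher pooled rate.)

Subject B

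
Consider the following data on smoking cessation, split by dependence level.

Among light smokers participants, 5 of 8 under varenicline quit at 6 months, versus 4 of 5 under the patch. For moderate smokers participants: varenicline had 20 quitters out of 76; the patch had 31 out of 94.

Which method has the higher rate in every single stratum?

Light smokers: varenicline 5/8 = 62.5%, the patch 4/5 = 80.0% → the patch
Moderate smokers: varenicline 20/76 = 26.3%, the patch 31/94 = 33.0% → the patch
The patch has the higher rate in both groups.

the patch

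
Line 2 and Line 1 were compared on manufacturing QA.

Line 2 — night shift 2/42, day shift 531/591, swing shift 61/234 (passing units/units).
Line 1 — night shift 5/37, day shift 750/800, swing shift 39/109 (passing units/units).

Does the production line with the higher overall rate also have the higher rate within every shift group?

Yes

Night shift: Line 2 2/42 = 4.8%, Line 1 5/37 = 13.5% → Line 1
Day shift: Line 2 531/591 = 89.8%, Line 1 750/800 = 93.8% → Line 1
Swing shift: Line 2 61/234 = 26.1%, Line 1 39/109 = 35.8% → Line 1
Overall: Line 2 594/867 = 68.5%, Line 1 794/946 = 83.9% → Line 1
Line 1 wins overall and in every shift group — no reversal.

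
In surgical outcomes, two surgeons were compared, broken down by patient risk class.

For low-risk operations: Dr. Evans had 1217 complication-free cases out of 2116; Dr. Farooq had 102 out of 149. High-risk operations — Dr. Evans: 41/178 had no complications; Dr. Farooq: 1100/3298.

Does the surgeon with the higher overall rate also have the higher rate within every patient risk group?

Low-risk: Dr. Evans 1217/2116 = 57.5%, Dr. Farooq 102/149 = 68.5% → Dr. Farooq
High-risk: Dr. Evans 41/178 = 23.0%, Dr. Farooq 1100/3298 = 33.4% → Dr. Farooq
Overall: Dr. Evans 1258/2294 = 54.8%, Dr. Farooq 1202/3447 = 34.9% → Dr. Evans
Dr. Farooq wins each patient risk group but Dr. Evans wins overall — the comparison reverses. Dr. Farooq's operations skew toward high-risk, which has a lower base rate.

No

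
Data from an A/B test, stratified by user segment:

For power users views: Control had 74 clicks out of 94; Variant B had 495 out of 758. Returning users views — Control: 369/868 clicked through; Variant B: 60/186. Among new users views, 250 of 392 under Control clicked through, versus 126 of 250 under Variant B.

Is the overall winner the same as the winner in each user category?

Power users: Control 74/94 = 78.7%, Variant B 495/758 = 65.3% → Control
Returning users: Control 369/868 = 42.5%, Variant B 60/186 = 32.3% → Control
New users: Control 250/392 = 63.8%, Variant B 126/250 = 50.4% → Control
Overall: Control 693/1354 = 51.2%, Variant B 681/1194 = 57.0% → Variant B
Control wins each user group but Variant B wins overall — the comparison reverses. Control's views skew toward returning users, which has a lower base rate.

No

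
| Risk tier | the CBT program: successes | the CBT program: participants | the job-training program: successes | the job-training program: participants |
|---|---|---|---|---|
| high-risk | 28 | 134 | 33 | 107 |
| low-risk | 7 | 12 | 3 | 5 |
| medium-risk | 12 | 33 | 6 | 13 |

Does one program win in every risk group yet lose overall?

High-risk: the CBT program 28/134 = 20.9%, the job-training program 33/107 = 30.8% → the job-training program
Low-risk: the CBT program 7/12 = 58.3%, the job-training program 3/5 = 60.0% → the job-training program
Medium-risk: the CBT program 12/33 = 36.4%, the job-training program 6/13 = 46.2% → the job-training program
Overall: the CBT program 47/179 = 26.3%, the job-training program 42/125 = 33.6% → the job-training program
The job-training program wins overall and in every risk group — no reversal.

No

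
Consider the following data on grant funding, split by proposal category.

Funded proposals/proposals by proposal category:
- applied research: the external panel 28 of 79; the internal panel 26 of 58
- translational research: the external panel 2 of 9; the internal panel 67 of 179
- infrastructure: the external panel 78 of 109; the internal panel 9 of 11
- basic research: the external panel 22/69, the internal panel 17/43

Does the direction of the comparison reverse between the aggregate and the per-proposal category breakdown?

Yes

Applied research: the external panel 28/79 = 35.4%, the internal panel 26/58 = 44.8% → the internal panel
Translational research: the external panel 2/9 = 22.2%, the internal panel 67/179 = 37.4% → the internal panel
Infrastructure: the external panel 78/109 = 71.6%, the internal panel 9/11 = 81.8% → the internal panel
Basic research: the external panel 22/69 = 31.9%, the internal panel 17/43 = 39.5% → the internal panel
Overall: the external panel 130/266 = 48.9%, the internal panel 119/291 = 40.9% → the external panel
The internal panel wins each proposal group but the external panel wins overall — the comparison reverses. The internal panel's proposals skew toward translational research, which has a lower base rate.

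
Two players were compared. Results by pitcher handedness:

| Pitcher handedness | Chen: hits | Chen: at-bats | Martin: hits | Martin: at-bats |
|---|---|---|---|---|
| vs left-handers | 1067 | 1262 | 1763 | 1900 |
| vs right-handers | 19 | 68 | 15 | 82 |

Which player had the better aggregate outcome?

Vs left-handers: Chen 1067/1262 = 84.5%, Martin 1763/1900 = 92.8% → Martin
Vs right-handers: Chen 19/68 = 27.9%, Martin 15/82 = 18.3% → Chen
Overall: Chen 1086/1330 = 81.7%, Martin 1778/1982 = 89.7% → Martin
(Neither sweeps every pitcher group, but Martin has the higher pooled rate.)

Martin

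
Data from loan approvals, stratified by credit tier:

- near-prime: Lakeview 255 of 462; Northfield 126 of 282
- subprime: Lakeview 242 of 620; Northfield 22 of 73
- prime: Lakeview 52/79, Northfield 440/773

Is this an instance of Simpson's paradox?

Near-prime: Lakeview 255/462 = 55.2%, Northfield 126/282 = 44.7% → Lakeview
Subprime: Lakeview 242/620 = 39.0%, Northfield 22/73 = 30.1% → Lakeview
Prime: Lakeview 52/79 = 65.8%, Northfield 440/773 = 56.9% → Lakeview
Overall: Lakeview 549/1161 = 47.3%, Northfield 588/1128 = 52.1% → Northfield
Lakeview wins each credit group but Northfield wins overall — the comparison reverses. Lakeview's applications skew toward subprime, which has a lower base rate.

Yes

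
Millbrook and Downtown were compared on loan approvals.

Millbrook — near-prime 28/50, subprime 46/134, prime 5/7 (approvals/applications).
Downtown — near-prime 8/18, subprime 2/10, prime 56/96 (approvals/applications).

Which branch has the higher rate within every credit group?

Millbrook

Near-prime: Millbrook 28/50 = 56.0%, Downtown 8/18 = 44.4% → Millbrook
Subprime: Millbrook 46/134 = 34.3%, Downtown 2/10 = 20.0% → Millbrook
Prime: Millbrook 5/7 = 71.4%, Downtown 56/96 = 58.3% → Millbrook
Millbrook has the higher rate in all 3 groups.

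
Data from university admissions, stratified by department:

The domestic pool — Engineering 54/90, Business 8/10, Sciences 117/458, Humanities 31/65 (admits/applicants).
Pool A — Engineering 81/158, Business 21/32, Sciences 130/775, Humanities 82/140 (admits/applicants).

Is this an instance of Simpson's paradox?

Engineering: the domestic pool 54/90 = 60.0%, Pool A 81/158 = 51.3% → the domestic pool
Business: the domestic pool 8/10 = 80.0%, Pool A 21/32 = 65.6% → the domestic pool
Sciences: the domestic pool 117/458 = 25.5%, Pool A 130/775 = 16.8% → the domestic pool
Humanities: the domestic pool 31/65 = 47.7%, Pool A 82/140 = 58.6% → Pool A
Overall: the domestic pool 210/623 = 33.7%, Pool A 314/1105 = 28.4% → the domestic pool
Neither sweeps: the domestic pool wins 3 of 4 groups, Pool A wins 1. The domestic pool wins overall but not every group — no Simpson reversal.

No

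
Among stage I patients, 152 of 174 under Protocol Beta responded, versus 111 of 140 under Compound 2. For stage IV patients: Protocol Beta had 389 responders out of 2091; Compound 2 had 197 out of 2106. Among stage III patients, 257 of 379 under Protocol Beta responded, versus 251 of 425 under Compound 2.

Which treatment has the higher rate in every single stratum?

Protocol Beta

Stage I: Protocol Beta 152/174 = 87.4%, Compound 2 111/140 = 79.3% → Protocol Beta
Stage IV: Protocol Beta 389/2091 = 18.6%, Compound 2 197/2106 = 9.4% → Protocol Beta
Stage III: Protocol Beta 257/379 = 67.8%, Compound 2 251/425 = 59.1% → Protocol Beta
Protocol Beta has the higher rate in all 3 groups.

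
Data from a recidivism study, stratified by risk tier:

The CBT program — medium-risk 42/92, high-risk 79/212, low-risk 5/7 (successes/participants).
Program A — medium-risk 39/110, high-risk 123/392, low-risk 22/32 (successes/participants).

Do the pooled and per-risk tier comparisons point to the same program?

Medium-risk: the CBT program 42/92 = 45.7%, Program A 39/110 = 35.5% → the CBT program
High-risk: the CBT program 79/212 = 37.3%, Program A 123/392 = 31.4% → the CBT program
Low-risk: the CBT program 5/7 = 71.4%, Program A 22/32 = 68.8% → the CBT program
Overall: the CBT program 126/311 = 40.5%, Program A 184/534 = 34.5% → the CBT program
The CBT program wins overall and in every risk group — no reversal.

Yes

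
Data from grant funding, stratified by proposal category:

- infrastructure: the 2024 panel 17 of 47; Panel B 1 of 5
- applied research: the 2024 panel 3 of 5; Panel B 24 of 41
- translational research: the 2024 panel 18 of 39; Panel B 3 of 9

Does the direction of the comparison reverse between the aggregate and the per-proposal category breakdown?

Yes

Infrastructure: the 2024 panel 17/47 = 36.2%, Panel B 1/5 = 20.0% → the 2024 panel
Applied research: the 2024 panel 3/5 = 60.0%, Panel B 24/41 = 58.5% → the 2024 panel
Translational research: the 2024 panel 18/39 = 46.2%, Panel B 3/9 = 33.3% → the 2024 panel
Overall: the 2024 panel 38/91 = 41.8%, Panel B 28/55 = 50.9% → Panel B
The 2024 panel wins each proposal group but Panel B wins overall — the comparison reverses. The 2024 panel's proposals skew toward infrastructure, which has a lower base rate.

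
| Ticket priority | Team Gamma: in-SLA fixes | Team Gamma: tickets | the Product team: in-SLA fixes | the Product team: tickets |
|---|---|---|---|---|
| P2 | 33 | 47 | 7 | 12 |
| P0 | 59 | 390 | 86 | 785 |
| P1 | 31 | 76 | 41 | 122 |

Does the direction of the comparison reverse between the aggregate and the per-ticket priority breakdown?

No

P2: Team Gamma 33/47 = 70.2%, the Product team 7/12 = 58.3% → Team Gamma
P0: Team Gamma 59/390 = 15.1%, the Product team 86/785 = 11.0% → Team Gamma
P1: Team Gamma 31/76 = 40.8%, the Product team 41/122 = 33.6% → Team Gamma
Overall: Team Gamma 123/513 = 24.0%, the Product team 134/919 = 14.6% → Team Gamma
Team Gamma wins overall and in every ticket group — no reversal.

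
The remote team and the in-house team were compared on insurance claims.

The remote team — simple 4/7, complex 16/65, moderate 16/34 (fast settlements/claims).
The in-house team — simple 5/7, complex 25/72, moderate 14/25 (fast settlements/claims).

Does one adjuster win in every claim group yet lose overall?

Simple: the remote team 4/7 = 57.1%, the in-house team 5/7 = 71.4% → the in-house team
Complex: the remote team 16/65 = 24.6%, the in-house team 25/72 = 34.7% → the in-house team
Moderate: the remote team 16/34 = 47.1%, the in-house team 14/25 = 56.0% → the in-house team
Overall: the remote team 36/106 = 34.0%, the in-house team 44/104 = 42.3% → the in-house team
The in-house team wins overall and in every claim group — no reversal.

No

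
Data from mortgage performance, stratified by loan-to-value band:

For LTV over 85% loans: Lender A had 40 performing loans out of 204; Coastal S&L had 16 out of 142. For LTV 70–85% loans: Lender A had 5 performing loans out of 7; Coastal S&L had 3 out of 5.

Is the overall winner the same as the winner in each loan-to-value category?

LTV over 85%: Lender A 40/204 = 19.6%, Coastal S&L 16/142 = 11.3% → Lender A
LTV 70–85%: Lender A 5/7 = 71.4%, Coastal S&L 3/5 = 60.0% → Lender A
Overall: Lender A 45/211 = 21.3%, Coastal S&L 19/147 = 12.9% → Lender A
Lender A wins overall and in every loan-to-value group — no reversal.

Yes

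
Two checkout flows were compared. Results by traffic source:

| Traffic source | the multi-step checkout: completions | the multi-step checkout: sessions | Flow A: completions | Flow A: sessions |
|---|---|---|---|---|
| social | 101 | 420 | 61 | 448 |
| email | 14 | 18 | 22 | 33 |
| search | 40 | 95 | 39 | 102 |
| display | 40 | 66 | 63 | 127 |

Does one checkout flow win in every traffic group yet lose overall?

Social: the multi-step checkout 101/420 = 24.0%, Flow A 61/448 = 13.6% → the multi-step checkout
Email: the multi-step checkout 14/18 = 77.8%, Flow A 22/33 = 66.7% → the multi-step checkout
Search: the multi-step checkout 40/95 = 42.1%, Flow A 39/102 = 38.2% → the multi-step checkout
Display: the multi-step checkout 40/66 = 60.6%, Flow A 63/127 = 49.6% → the multi-step checkout
Overall: the multi-step checkout 195/599 = 32.6%, Flow A 185/710 = 26.1% → the multi-step checkout
The multi-step checkout wins overall and in every traffic group — no reversal.

No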